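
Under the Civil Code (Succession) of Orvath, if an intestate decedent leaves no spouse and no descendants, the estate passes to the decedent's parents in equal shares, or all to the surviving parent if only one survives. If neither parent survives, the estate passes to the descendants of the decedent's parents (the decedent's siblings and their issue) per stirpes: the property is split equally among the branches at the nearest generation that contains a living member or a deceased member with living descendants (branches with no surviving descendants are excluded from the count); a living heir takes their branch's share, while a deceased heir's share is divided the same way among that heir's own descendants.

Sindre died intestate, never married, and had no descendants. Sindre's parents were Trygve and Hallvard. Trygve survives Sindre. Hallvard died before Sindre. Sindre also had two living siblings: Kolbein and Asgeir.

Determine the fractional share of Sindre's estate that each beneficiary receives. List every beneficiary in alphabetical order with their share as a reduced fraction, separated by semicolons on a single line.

Only one parent, Trygve, survives, so Trygve takes the entire estate. The siblings take nothing because a surviving parent has priority.

Trygve 1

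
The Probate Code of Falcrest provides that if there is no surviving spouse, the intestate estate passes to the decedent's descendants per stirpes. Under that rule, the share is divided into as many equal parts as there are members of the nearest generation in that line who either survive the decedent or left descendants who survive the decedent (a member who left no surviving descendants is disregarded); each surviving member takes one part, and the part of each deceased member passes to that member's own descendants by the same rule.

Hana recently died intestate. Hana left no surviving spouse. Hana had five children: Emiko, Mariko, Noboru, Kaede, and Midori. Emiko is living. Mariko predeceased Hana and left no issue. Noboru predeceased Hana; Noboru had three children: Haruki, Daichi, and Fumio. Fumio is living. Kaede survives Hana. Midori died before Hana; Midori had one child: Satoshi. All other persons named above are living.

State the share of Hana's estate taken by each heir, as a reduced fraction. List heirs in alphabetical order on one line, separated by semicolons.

There is no surviving spouse, so the entire estate passes to Hana's descendants per stirpes.
Mariko left no surviving issue, so that branch lapses and is disregarded.
The estate is divided into 4 equal shares of 1/4 among Emiko, Noboru, Kaede, Midori.
Emiko is living and takes 1/4.
Noboru predeceased; the 1/4 allotted to Noboru's branch passes to Noboru's issue by representation.
The 1/4 is divided into 3 equal shares of 1/12 among Haruki, Daichi, Fumio.
Haruki is living and takes 1/12.
Daichi is living and takes 1/12.
Fumio is living and takes 1/12.
Kaede is living and takes 1/4.
Midori predeceased; the 1/4 allotted to Midori's branch passes to Midori's issue by representation.
Satoshi is the sole taker at this level and receives the full 1/4.

Daichi 1/12; Emiko 1/4; Fumio 1/12; Haruki 1/12; Kaede 1/4; Satoshi 1/4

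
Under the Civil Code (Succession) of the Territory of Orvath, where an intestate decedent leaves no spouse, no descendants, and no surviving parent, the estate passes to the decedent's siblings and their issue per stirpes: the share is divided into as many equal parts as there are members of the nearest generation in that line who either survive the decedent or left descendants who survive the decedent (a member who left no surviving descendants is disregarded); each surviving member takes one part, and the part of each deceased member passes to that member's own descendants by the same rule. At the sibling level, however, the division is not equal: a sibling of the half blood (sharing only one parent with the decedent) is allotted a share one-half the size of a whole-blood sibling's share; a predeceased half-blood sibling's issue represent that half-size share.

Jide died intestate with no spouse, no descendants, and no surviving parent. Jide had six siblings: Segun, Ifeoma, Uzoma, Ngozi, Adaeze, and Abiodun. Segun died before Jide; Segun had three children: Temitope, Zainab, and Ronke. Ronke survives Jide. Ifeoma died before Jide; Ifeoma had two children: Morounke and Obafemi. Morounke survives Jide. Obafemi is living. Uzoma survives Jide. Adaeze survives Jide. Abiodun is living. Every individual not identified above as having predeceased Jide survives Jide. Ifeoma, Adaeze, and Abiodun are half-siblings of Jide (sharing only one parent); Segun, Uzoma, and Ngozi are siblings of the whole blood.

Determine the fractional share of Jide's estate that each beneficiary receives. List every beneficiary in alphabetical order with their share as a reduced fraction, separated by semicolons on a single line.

Abiodun 1/9; Adaeze 1/9; Morounke 1/18; Ngozi 2/9; Obafemi 1/18; Ronke 2/27; Temitope 2/27; Uzoma 2/9; Zainab 2/27

No spouse, descendants, or parent survives, so the estate passes to Jide's siblings per stirpes.
Half-blood siblings count for one-half the weight of whole-blood siblings at the initial division.
Dividing 1 in proportion to weights (total weight 9/2): Segun (weight 1) → 2/9; Ifeoma (weight 1/2) → 1/9; Uzoma (weight 1) → 2/9; Ngozi (weight 1) → 2/9; Adaeze (weight 1/2) → 1/9; Abiodun (weight 1/2) → 1/9.
Segun predeceased; the 2/9 allotted to Segun's branch passes to Segun's issue by representation.
The 2/9 is divided into 3 equal shares of 2/27 among Temitope, Zainab, Ronke.
Temitope is living and takes 2/27.
Zainab is living and takes 2/27.
Ronke is living and takes 2/27.
Ifeoma predeceased; the 1/9 allotted to Ifeoma's branch passes to Ifeoma's issue by representation.
The 1/9 is divided into 2 equal shares of 1/18 among Morounke, Obafemi.
Morounke is living and takes 1/18.
Obafemi is living and takes 1/18.
Uzoma is living and takes 2/9.
Ngozi is living and takes 2/9.
Adaeze is living and takes 1/9.
Abiodun is living and takes 1/9.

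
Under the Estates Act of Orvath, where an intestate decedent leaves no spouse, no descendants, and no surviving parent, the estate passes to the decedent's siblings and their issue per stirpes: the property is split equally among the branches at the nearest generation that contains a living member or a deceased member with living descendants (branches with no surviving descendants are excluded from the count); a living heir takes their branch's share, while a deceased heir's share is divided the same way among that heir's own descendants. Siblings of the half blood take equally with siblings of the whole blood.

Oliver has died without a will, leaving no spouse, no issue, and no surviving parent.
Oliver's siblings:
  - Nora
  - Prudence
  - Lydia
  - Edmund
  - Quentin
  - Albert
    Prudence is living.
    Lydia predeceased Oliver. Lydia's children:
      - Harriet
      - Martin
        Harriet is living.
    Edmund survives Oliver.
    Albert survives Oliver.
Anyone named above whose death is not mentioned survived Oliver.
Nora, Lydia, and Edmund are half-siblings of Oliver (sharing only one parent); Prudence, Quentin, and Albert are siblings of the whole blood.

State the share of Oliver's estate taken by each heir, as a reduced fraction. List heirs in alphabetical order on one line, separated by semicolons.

No spouse, descendants, or parent survives, so the estate passes to Oliver's siblings per stirpes.
Half-blood and whole-blood siblings take equally under the stated rule.
The estate is divided into 6 equal shares of 1/6 among Nora, Prudence, Lydia, Edmund, Quentin, Albert.
Nora is living and takes 1/6.
Prudence is living and takes 1/6.
Lydia predeceased; the 1/6 allotted to Lydia's branch passes to Lydia's issue by representation.
The 1/6 is divided into 2 equal shares of 1/12 among Harriet, Martin.
Harriet is living and takes 1/12.
Martin is living and takes 1/12.
Edmund is living and takes 1/6.
Quentin is living and takes 1/6.
Albert is living and takes 1/6.

Albert 1/6; Edmund 1/6; Harriet 1/12; Martin 1/12; Nora 1/6; Prudence 1/6; Quentin 1/6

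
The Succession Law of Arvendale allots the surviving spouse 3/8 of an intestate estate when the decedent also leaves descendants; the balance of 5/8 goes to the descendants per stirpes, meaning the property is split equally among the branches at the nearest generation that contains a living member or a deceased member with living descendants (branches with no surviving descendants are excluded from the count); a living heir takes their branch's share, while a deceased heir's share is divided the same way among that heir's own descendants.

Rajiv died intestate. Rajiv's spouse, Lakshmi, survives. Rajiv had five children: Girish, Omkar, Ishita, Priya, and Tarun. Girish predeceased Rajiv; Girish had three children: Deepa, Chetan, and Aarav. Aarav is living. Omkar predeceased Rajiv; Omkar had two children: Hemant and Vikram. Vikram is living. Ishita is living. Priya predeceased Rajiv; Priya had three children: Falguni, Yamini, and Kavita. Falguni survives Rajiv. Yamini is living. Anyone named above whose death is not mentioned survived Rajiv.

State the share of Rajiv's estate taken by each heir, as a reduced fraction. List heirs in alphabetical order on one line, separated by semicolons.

Lakshmi, as surviving spouse, takes 3/8.
The remaining 5/8 passes to Rajiv's descendants per stirpes.
The 5/8 is divided into 5 equal shares of 1/8 among Girish, Omkar, Ishita, Priya, Tarun.
Girish predeceased; the 1/8 allotted to Girish's branch passes to Girish's issue by representation.
The 1/8 is divided into 3 equal shares of 1/24 among Deepa, Chetan, Aarav.
Deepa is living and takes 1/24.
Chetan is living and takes 1/24.
Aarav is living and takes 1/24.
Omkar predeceased; the 1/8 allotted to Omkar's branch passes to Omkar's issue by representation.
The 1/8 is divided into 2 equal shares of 1/16 among Hemant, Vikram.
Hemant is living and takes 1/16.
Vikram is living and takes 1/16.
Ishita is living and takes 1/8.
Priya predeceased; the 1/8 allotted to Priya's branch passes to Priya's issue by representation.
The 1/8 is divided into 3 equal shares of 1/24 among Falguni, Yamini, Kavita.
Falguni is living and takes 1/24.
Yamini is living and takes 1/24.
Kavita is living and takes 1/24.
Tarun is living and takes 1/8.

Aarav 1/24; Chetan 1/24; Deepa 1/24; Falguni 1/24; Hemant 1/16; Ishita 1/8; Kavita 1/24; Lakshmi 3/8; Tarun 1/8; Vikram 1/16; Yamini 1/24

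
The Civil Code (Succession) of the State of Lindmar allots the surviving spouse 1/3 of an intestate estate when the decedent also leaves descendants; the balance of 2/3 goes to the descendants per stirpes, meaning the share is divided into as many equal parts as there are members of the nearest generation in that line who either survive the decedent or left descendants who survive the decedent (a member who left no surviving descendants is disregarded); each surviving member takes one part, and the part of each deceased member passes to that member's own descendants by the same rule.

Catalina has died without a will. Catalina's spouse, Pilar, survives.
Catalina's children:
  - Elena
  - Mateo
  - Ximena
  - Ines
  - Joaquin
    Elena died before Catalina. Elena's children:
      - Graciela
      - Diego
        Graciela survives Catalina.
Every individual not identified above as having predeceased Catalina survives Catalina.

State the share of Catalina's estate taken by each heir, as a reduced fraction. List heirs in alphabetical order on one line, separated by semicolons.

Pilar, as surviving spouse, takes 1/3.
The remaining 2/3 passes to Catalina's descendants per stirpes.
The 2/3 is divided into 5 equal shares of 2/15 among Elena, Mateo, Ximena, Ines, Joaquin.
Elena predeceased; the 2/15 allotted to Elena's branch passes to Elena's issue by representation.
The 2/15 is divided into 2 equal shares of 1/15 among Graciela, Diego.
Graciela is living and takes 1/15.
Diego is living and takes 1/15.
Mateo is living and takes 2/15.
Ximena is living and takes 2/15.
Ines is living and takes 2/15.
Joaquin is living and takes 2/15.

Diego 1/15; Graciela 1/15; Ines 2/15; Joaquin 2/15; Mateo 2/15; Pilar 1/3; Ximena 2/15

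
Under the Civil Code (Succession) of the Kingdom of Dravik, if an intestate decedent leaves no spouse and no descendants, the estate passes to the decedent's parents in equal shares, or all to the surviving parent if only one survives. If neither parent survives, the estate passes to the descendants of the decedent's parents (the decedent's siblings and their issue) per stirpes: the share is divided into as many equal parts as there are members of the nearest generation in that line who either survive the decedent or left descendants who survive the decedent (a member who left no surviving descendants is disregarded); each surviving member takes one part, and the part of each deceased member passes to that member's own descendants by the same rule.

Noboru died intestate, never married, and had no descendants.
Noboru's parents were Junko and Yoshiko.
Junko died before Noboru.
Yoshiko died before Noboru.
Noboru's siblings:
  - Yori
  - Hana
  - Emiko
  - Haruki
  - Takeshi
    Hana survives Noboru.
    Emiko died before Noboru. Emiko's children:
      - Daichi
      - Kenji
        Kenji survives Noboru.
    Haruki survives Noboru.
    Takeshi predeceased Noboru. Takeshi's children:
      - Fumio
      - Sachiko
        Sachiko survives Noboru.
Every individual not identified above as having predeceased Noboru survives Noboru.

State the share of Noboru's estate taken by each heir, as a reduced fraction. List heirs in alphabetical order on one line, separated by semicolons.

Neither parent survives and there are no descendants, so the estate passes to Noboru's siblings and their issue per stirpes.
The estate is divided into 5 equal shares of 1/5 among Yori, Hana, Emiko, Haruki, Takeshi.
Yori is living and takes 1/5.
Hana is living and takes 1/5.
Emiko predeceased; the 1/5 allotted to Emiko's branch passes to Emiko's issue by representation.
The 1/5 is divided into 2 equal shares of 1/10 among Daichi, Kenji.
Daichi is living and takes 1/10.
Kenji is living and takes 1/10.
Haruki is living and takes 1/5.
Takeshi predeceased; the 1/5 allotted to Takeshi's branch passes to Takeshi's issue by representation.
The 1/5 is divided into 2 equal shares of 1/10 among Fumio, Sachiko.
Fumio is living and takes 1/10.
Sachiko is living and takes 1/10.

Daichi 1/10; Fumio 1/10; Hana 1/5; Haruki 1/5; Kenji 1/10; Sachiko 1/10; Yori 1/5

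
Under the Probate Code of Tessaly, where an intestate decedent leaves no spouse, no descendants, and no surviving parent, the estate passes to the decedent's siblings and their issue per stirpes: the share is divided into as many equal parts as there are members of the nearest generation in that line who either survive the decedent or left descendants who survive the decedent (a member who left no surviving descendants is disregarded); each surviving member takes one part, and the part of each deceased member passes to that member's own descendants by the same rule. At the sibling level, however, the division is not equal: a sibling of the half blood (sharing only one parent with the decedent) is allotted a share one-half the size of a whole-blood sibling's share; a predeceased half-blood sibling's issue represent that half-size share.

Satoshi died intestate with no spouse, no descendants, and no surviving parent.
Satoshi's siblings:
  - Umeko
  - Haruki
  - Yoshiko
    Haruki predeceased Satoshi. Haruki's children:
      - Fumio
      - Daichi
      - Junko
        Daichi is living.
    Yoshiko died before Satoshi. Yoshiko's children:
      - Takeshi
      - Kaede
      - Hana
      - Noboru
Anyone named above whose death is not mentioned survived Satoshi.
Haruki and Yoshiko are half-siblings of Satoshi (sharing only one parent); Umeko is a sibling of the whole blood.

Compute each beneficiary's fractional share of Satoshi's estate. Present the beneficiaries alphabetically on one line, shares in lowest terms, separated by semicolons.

No spouse, descendants, or parent survives, so the estate passes to Satoshi's siblings per stirpes.
Half-blood siblings count for one-half the weight of whole-blood siblings at the initial division.
Dividing 1 in proportion to weights (total weight 2): Umeko (weight 1) → 1/2; Haruki (weight 1/2) → 1/4; Yoshiko (weight 1/2) → 1/4.
Umeko is living and takes 1/2.
Haruki predeceased; the 1/4 allotted to Haruki's branch passes to Haruki's issue by representation.
The 1/4 is divided into 3 equal shares of 1/12 among Fumio, Daichi, Junko.
Fumio is living and takes 1/12.
Daichi is living and takes 1/12.
Junko is living and takes 1/12.
Yoshiko predeceased; the 1/4 allotted to Yoshiko's branch passes to Yoshiko's issue by representation.
The 1/4 is divided into 4 equal shares of 1/16 among Takeshi, Kaede, Hana, Noboru.
Takeshi is living and takes 1/16.
Kaede is living and takes 1/16.
Hana is living and takes 1/16.
Noboru is living and takes 1/16.

Daichi 1/12; Fumio 1/12; Hana 1/16; Junko 1/12; Kaede 1/16; Noboru 1/16; Takeshi 1/16; Umeko 1/2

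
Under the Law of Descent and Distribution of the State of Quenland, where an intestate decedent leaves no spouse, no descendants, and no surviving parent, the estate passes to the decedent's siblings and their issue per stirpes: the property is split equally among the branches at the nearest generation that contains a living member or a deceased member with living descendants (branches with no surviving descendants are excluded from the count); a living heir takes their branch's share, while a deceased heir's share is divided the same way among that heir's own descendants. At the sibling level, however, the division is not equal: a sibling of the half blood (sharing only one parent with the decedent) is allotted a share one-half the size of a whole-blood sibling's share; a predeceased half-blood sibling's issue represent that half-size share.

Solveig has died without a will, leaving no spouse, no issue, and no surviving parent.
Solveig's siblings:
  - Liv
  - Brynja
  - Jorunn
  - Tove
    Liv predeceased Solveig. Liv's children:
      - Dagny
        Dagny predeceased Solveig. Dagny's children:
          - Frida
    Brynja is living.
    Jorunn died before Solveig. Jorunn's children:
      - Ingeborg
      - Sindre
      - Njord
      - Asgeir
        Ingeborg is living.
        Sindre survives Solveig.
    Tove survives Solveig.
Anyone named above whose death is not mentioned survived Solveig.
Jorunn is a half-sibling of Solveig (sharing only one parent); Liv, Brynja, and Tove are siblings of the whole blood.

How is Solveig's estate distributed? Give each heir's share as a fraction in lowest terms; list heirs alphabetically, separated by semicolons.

Asgeir 1/28; Brynja 2/7; Frida 2/7; Ingeborg 1/28; Njord 1/28; Sindre 1/28; Tove 2/7

No spouse, descendants, or parent survives, so the estate passes to Solveig's siblings per stirpes.
Half-blood siblings count for one-half the weight of whole-blood siblings at the initial division.
Dividing 1 in proportion to weights (total weight 7/2): Liv (weight 1) → 2/7; Brynja (weight 1) → 2/7; Jorunn (weight 1/2) → 1/7; Tove (weight 1) → 2/7.
Liv predeceased; the 2/7 allotted to Liv's branch passes to Liv's issue by representation.
Dagny's line is the sole branch at this level, so the full 2/7 passes to Dagny's issue by representation.
Frida is the sole taker at this level and receives the full 2/7.
Brynja is living and takes 2/7.
Jorunn predeceased; the 1/7 allotted to Jorunn's branch passes to Jorunn's issue by representation.
The 1/7 is divided into 4 equal shares of 1/28 among Ingeborg, Sindre, Njord, Asgeir.
Ingeborg is living and takes 1/28.
Sindre is living and takes 1/28.
Njord is living and takes 1/28.
Asgeir is living and takes 1/28.
Tove is living and takes 2/7.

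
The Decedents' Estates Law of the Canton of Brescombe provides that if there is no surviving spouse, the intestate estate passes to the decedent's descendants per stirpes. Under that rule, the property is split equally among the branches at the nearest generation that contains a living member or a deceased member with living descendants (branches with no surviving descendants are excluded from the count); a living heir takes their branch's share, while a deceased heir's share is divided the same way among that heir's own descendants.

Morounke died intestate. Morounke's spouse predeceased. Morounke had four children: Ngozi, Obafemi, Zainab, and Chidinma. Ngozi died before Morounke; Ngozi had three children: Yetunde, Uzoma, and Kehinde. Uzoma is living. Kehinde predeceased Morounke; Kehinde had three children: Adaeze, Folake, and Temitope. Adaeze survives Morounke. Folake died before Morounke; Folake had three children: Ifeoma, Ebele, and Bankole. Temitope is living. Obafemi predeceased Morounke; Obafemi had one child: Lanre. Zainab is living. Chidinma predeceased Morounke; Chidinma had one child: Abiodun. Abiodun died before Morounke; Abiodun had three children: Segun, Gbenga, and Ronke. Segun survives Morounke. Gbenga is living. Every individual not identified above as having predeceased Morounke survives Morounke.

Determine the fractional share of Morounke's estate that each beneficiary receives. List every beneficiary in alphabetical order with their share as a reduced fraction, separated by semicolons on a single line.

There is no surviving spouse, so the entire estate passes to Morounke's descendants per stirpes.
The estate is divided into 4 equal shares of 1/4 among Ngozi, Obafemi, Zainab, Chidinma.
Ngozi predeceased; the 1/4 allotted to Ngozi's branch passes to Ngozi's issue by representation.
The 1/4 is divided into 3 equal shares of 1/12 among Yetunde, Uzoma, Kehinde.
Yetunde is living and takes 1/12.
Uzoma is living and takes 1/12.
Kehinde predeceased; the 1/12 allotted to Kehinde's branch passes to Kehinde's issue by representation.
The 1/12 is divided into 3 equal shares of 1/36 among Adaeze, Folake, Temitope.
Adaeze is living and takes 1/36.
Folake predeceased; the 1/36 allotted to Folake's branch passes to Folake's issue by representation.
The 1/36 is divided into 3 equal shares of 1/108 among Ifeoma, Ebele, Bankole.
Ifeoma is living and takes 1/108.
Ebele is living and takes 1/108.
Bankole is living and takes 1/108.
Temitope is living and takes 1/36.
Obafemi predeceased; the 1/4 allotted to Obafemi's branch passes to Obafemi's issue by representation.
Lanre is the sole taker at this level and receives the full 1/4.
Zainab is living and takes 1/4.
Chidinma predeceased; the 1/4 allotted to Chidinma's branch passes to Chidinma's issue by representation.
Abiodun's line is the sole branch at this level, so the full 1/4 passes to Abiodun's issue by representation.
The 1/4 is divided into 3 equal shares of 1/12 among Segun, Gbenga, Ronke.
Segun is living and takes 1/12.
Gbenga is living and takes 1/12.
Ronke is living and takes 1/12.

Adaeze 1/36; Bankole 1/108; Ebele 1/108; Gbenga 1/12; Ifeoma 1/108; Lanre 1/4; Ronke 1/12; Segun 1/12; Temitope 1/36; Uzoma 1/12; Yetunde 1/12; Zainab 1/4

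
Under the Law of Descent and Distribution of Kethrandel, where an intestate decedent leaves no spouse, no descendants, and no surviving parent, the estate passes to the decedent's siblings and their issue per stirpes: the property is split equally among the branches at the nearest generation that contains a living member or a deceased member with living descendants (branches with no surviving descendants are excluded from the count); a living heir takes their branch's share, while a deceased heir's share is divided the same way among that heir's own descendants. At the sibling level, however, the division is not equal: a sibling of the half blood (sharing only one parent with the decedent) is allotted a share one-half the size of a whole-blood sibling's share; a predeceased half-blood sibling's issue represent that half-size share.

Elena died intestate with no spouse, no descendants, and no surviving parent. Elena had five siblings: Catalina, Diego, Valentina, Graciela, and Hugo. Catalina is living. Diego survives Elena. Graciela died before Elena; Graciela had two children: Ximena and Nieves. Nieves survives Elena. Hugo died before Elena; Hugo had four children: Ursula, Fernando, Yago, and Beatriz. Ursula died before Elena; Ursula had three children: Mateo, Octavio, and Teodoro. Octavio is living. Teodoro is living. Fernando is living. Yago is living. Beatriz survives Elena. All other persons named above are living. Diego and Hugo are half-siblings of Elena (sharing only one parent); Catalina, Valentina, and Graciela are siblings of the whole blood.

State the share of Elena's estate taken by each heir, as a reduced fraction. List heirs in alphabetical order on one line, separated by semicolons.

Beatriz 1/32; Catalina 1/4; Diego 1/8; Fernando 1/32; Mateo 1/96; Nieves 1/8; Octavio 1/96; Teodoro 1/96; Valentina 1/4; Ximena 1/8; Yago 1/32

No spouse, descendants, or parent survives, so the estate passes to Elena's siblings per stirpes.
Half-blood siblings count for one-half the weight of whole-blood siblings at the initial division.
Dividing 1 in proportion to weights (total weight 4): Catalina (weight 1) → 1/4; Diego (weight 1/2) → 1/8; Valentina (weight 1) → 1/4; Graciela (weight 1) → 1/4; Hugo (weight 1/2) → 1/8.
Catalina is living and takes 1/4.
Diego is living and takes 1/8.
Valentina is living and takes 1/4.
Graciela predeceased; the 1/4 allotted to Graciela's branch passes to Graciela's issue by representation.
The 1/4 is divided into 2 equal shares of 1/8 among Ximena, Nieves.
Ximena is living and takes 1/8.
Nieves is living and takes 1/8.
Hugo predeceased; the 1/8 allotted to Hugo's branch passes to Hugo's issue by representation.
The 1/8 is divided into 4 equal shares of 1/32 among Ursula, Fernando, Yago, Beatriz.
Ursula predeceased; the 1/32 allotted to Ursula's branch passes to Ursula's issue by representation.
The 1/32 is divided into 3 equal shares of 1/96 among Mateo, Octavio, Teodoro.
Mateo is living and takes 1/96.
Octavio is living and takes 1/96.
Teodoro is living and takes 1/96.
Fernando is living and takes 1/32.
Yago is living and takes 1/32.
Beatriz is living and takes 1/32.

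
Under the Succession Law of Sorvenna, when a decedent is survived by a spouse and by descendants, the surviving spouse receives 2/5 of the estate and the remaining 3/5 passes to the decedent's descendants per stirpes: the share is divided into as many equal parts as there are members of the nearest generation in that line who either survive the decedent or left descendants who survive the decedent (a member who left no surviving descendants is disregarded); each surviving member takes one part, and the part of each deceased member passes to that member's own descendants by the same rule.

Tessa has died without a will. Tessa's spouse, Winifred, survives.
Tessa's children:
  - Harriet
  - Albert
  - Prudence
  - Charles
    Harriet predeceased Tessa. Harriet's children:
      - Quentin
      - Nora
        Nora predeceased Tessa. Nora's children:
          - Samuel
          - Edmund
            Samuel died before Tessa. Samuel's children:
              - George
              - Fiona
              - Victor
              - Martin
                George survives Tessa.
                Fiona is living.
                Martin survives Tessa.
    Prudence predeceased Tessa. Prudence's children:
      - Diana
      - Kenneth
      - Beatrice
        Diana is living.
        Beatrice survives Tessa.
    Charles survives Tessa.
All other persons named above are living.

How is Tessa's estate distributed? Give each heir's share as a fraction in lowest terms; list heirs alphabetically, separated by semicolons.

Winifred, as surviving spouse, takes 2/5.
The remaining 3/5 passes to Tessa's descendants per stirpes.
The 3/5 is divided into 4 equal shares of 3/20 among Harriet, Albert, Prudence, Charles.
Harriet predeceased; the 3/20 allotted to Harriet's branch passes to Harriet's issue by representation.
The 3/20 is divided into 2 equal shares of 3/40 among Quentin, Nora.
Quentin is living and takes 3/40.
Nora predeceased; the 3/40 allotted to Nora's branch passes to Nora's issue by representation.
The 3/40 is divided into 2 equal shares of 3/80 among Samuel, Edmund.
Samuel predeceased; the 3/80 allotted to Samuel's branch passes to Samuel's issue by representation.
The 3/80 is divided into 4 equal shares of 3/320 among George, Fiona, Victor, Martin.
George is living and takes 3/320.
Fiona is living and takes 3/320.
Victor is living and takes 3/320.
Martin is living and takes 3/320.
Edmund is living and takes 3/80.
Albert is living and takes 3/20.
Prudence predeceased; the 3/20 allotted to Prudence's branch passes to Prudence's issue by representation.
The 3/20 is divided into 3 equal shares of 1/20 among Diana, Kenneth, Beatrice.
Diana is living and takes 1/20.
Kenneth is living and takes 1/20.
Beatrice is living and takes 1/20.
Charles is living and takes 3/20.

Albert 3/20; Beatrice 1/20; Charles 3/20; Diana 1/20; Edmund 3/80; Fiona 3/320; George 3/320; Kenneth 1/20; Martin 3/320; Quentin 3/40; Victor 3/320; Winifred 2/5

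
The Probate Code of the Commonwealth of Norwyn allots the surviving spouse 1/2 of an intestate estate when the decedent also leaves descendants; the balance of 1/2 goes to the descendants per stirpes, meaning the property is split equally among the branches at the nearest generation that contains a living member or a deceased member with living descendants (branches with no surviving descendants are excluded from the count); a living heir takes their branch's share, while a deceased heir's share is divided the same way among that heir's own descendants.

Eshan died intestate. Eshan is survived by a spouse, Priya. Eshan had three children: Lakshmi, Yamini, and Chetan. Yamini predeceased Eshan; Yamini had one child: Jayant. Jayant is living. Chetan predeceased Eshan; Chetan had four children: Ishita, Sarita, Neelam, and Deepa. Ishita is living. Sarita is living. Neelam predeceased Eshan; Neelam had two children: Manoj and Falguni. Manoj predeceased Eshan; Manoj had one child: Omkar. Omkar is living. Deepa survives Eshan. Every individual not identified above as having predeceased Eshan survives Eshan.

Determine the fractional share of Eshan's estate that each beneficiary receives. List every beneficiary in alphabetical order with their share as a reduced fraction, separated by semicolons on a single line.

Deepa 1/24; Falguni 1/48; Ishita 1/24; Jayant 1/6; Lakshmi 1/6; Omkar 1/48; Priya 1/2; Sarita 1/24

Priya, as surviving spouse, takes 1/2.
The remaining 1/2 passes to Eshan's descendants per stirpes.
The 1/2 is divided into 3 equal shares of 1/6 among Lakshmi, Yamini, Chetan.
Lakshmi is living and takes 1/6.
Yamini predeceased; the 1/6 allotted to Yamini's branch passes to Yamini's issue by representation.
Jayant is the sole taker at this level and receives the full 1/6.
Chetan predeceased; the 1/6 allotted to Chetan's branch passes to Chetan's issue by representation.
The 1/6 is divided into 4 equal shares of 1/24 among Ishita, Sarita, Neelam, Deepa.
Ishita is living and takes 1/24.
Sarita is living and takes 1/24.
Neelam predeceased; the 1/24 allotted to Neelam's branch passes to Neelam's issue by representation.
The 1/24 is divided into 2 equal shares of 1/48 among Manoj, Falguni.
Manoj predeceased; the 1/48 allotted to Manoj's branch passes to Manoj's issue by representation.
Omkar is the sole taker at this level and receives the full 1/48.
Falguni is living and takes 1/48.
Deepa is living and takes 1/24.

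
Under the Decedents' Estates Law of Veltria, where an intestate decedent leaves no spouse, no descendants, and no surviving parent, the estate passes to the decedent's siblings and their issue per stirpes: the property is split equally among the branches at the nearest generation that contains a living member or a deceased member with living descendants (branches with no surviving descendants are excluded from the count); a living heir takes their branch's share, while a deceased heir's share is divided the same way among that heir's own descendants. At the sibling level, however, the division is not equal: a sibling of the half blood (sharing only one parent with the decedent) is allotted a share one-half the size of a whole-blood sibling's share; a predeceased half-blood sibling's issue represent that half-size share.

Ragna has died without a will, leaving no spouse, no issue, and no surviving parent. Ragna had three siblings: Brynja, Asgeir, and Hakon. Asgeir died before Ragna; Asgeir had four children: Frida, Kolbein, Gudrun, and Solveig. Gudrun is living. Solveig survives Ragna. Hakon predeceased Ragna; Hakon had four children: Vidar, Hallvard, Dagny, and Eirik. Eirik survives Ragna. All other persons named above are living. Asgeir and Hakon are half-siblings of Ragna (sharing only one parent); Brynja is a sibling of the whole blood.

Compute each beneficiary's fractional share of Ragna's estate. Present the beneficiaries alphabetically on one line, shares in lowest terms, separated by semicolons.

Brynja 1/2; Dagny 1/16; Eirik 1/16; Frida 1/16; Gudrun 1/16; Hallvard 1/16; Kolbein 1/16; Solveig 1/16; Vidar 1/16

No spouse, descendants, or parent survives, so the estate passes to Ragna's siblings per stirpes.
Half-blood siblings count for one-half the weight of whole-blood siblings at the initial division.
Dividing 1 in proportion to weights (total weight 2): Brynja (weight 1) → 1/2; Asgeir (weight 1/2) → 1/4; Hakon (weight 1/2) → 1/4.
Brynja is living and takes 1/2.
Asgeir predeceased; the 1/4 allotted to Asgeir's branch passes to Asgeir's issue by representation.
The 1/4 is divided into 4 equal shares of 1/16 among Frida, Kolbein, Gudrun, Solveig.
Frida is living and takes 1/16.
Kolbein is living and takes 1/16.
Gudrun is living and takes 1/16.
Solveig is living and takes 1/16.
Hakon predeceased; the 1/4 allotted to Hakon's branch passes to Hakon's issue by representation.
The 1/4 is divided into 4 equal shares of 1/16 among Vidar, Hallvard, Dagny, Eirik.
Vidar is living and takes 1/16.
Hallvard is living and takes 1/16.
Dagny is living and takes 1/16.
Eirik is living and takes 1/16.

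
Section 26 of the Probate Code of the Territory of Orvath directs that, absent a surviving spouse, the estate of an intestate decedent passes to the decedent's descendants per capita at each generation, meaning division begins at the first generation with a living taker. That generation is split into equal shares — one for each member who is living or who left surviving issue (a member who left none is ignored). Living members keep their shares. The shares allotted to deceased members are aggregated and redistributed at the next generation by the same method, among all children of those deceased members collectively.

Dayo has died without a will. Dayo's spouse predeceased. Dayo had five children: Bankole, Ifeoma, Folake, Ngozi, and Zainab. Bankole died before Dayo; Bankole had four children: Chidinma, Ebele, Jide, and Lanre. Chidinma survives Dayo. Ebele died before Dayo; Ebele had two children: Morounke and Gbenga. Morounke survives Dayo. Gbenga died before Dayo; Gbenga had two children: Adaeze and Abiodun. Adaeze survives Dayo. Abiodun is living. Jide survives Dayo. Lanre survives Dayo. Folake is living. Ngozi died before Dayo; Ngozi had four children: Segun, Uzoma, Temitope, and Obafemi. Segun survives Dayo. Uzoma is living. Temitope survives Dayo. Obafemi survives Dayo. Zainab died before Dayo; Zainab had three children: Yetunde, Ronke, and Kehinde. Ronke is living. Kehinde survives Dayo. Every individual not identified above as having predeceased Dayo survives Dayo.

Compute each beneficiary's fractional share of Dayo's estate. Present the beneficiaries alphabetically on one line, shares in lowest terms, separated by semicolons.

Abiodun 3/220; Adaeze 3/220; Chidinma 3/55; Folake 1/5; Ifeoma 1/5; Jide 3/55; Kehinde 3/55; Lanre 3/55; Morounke 3/110; Obafemi 3/55; Ronke 3/55; Segun 3/55; Temitope 3/55; Uzoma 3/55; Yetunde 3/55

There is no surviving spouse, so the entire estate passes to Dayo's descendants per capita at each generation.
At generation 1 (Bankole, Ifeoma, Folake, Ngozi, Zainab) there are 5 shares of (1)/5 = 1/5 each.
Living: Ifeoma and Folake — each takes 1/5.
Deceased: Bankole, Ngozi, and Zainab. Their combined 3/5 is pooled and carried to generation 2.
At generation 2 (Chidinma, Ebele, Jide, Lanre, Segun, Uzoma, Temitope, Obafemi, Yetunde, Ronke, Kehinde) there are 11 shares of (3/5)/11 = 3/55 each.
Living: Chidinma, Jide, Lanre, Segun, Uzoma, Temitope, Obafemi, Yetunde, Ronke, and Kehinde — each takes 3/55.
Deceased: Ebele. That 3/55 share is carried to generation 3.
At generation 3 (Morounke, Gbenga) there are 2 shares of (3/55)/2 = 3/110 each.
Living: Morounke — each takes 3/110.
Deceased: Gbenga. That 3/110 share is carried to generation 4.
At generation 4 (Adaeze, Abiodun) there are 2 shares of (3/110)/2 = 3/220 each.
Living: Adaeze and Abiodun — each takes 3/220.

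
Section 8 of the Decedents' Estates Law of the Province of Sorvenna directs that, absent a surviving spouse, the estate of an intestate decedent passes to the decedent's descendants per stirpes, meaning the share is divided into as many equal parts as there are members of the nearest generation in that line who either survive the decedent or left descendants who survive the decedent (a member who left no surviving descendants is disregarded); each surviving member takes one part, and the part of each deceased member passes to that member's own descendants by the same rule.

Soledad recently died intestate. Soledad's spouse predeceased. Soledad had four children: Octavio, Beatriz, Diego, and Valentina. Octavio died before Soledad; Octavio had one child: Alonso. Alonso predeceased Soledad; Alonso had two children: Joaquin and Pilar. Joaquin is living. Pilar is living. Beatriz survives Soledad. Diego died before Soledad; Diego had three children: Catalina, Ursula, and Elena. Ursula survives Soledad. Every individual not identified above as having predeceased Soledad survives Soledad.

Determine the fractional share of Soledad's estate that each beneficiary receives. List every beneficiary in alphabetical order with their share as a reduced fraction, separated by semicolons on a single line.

Beatriz 1/4; Catalina 1/12; Elena 1/12; Joaquin 1/8; Pilar 1/8; Ursula 1/12; Valentina 1/4

There is no surviving spouse, so the entire estate passes to Soledad's descendants per stirpes.
The estate is divided into 4 equal shares of 1/4 among Octavio, Beatriz, Diego, Valentina.
Octavio predeceased; the 1/4 allotted to Octavio's branch passes to Octavio's issue by representation.
Alonso's line is the sole branch at this level, so the full 1/4 passes to Alonso's issue by representation.
The 1/4 is divided into 2 equal shares of 1/8 among Joaquin, Pilar.
Joaquin is living and takes 1/8.
Pilar is living and takes 1/8.
Beatriz is living and takes 1/4.
Diego predeceased; the 1/4 allotted to Diego's branch passes to Diego's issue by representation.
The 1/4 is divided into 3 equal shares of 1/12 among Catalina, Ursula, Elena.
Catalina is living and takes 1/12.
Ursula is living and takes 1/12.
Elena is living and takes 1/12.
Valentina is living and takes 1/4.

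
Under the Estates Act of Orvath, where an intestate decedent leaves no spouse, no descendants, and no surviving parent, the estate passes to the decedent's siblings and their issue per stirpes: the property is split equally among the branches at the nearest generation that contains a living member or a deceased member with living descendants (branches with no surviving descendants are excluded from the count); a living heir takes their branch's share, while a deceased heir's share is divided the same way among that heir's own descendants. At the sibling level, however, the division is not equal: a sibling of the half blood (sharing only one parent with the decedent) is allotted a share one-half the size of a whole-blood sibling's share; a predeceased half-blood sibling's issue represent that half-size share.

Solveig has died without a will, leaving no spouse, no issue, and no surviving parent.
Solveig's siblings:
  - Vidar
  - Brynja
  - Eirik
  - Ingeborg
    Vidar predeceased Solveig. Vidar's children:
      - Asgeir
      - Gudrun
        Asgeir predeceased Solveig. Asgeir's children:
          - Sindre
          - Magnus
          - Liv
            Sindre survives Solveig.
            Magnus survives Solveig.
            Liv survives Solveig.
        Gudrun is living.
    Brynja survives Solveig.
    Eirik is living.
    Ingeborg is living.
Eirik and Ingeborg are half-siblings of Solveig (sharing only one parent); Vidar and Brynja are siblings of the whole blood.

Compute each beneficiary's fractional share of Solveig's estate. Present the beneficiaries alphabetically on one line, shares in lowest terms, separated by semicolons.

No spouse, descendants, or parent survives, so the estate passes to Solveig's siblings per stirpes.
Half-blood siblings count for one-half the weight of whole-blood siblings at the initial division.
Dividing 1 in proportion to weights (total weight 3): Vidar (weight 1) → 1/3; Brynja (weight 1) → 1/3; Eirik (weight 1/2) → 1/6; Ingeborg (weight 1/2) → 1/6.
Vidar predeceased; the 1/3 allotted to Vidar's branch passes to Vidar's issue by representation.
The 1/3 is divided into 2 equal shares of 1/6 among Asgeir, Gudrun.
Asgeir predeceased; the 1/6 allotted to Asgeir's branch passes to Asgeir's issue by representation.
The 1/6 is divided into 3 equal shares of 1/18 among Sindre, Magnus, Liv.
Sindre is living and takes 1/18.
Magnus is living and takes 1/18.
Liv is living and takes 1/18.
Gudrun is living and takes 1/6.
Brynja is living and takes 1/3.
Eirik is living and takes 1/6.
Ingeborg is living and takes 1/6.

Brynja 1/3; Eirik 1/6; Gudrun 1/6; Ingeborg 1/6; Liv 1/18; Magnus 1/18; Sindre 1/18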